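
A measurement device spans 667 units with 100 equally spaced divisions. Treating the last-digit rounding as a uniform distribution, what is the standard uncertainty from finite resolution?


resolution = range / divisions
resolution = 667 / 100 = 6.67
u_res = resolution / (2*sqrt(3))
u_res = 6.67 / 3.4641016
u_res = 1.9255

1.9255


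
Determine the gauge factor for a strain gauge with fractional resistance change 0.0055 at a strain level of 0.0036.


GF = (dR/R) / epsilon
= 0.0055 / 0.0036
= 1.5278

1.5278


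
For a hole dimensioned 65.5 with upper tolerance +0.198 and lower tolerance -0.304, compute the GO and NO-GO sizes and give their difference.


GO = nominal - lower_tol (smallest hole = maximum material condition)
GO = 65.5 - 0.304 = 65.196
NO-GO = nominal + upper_tol (largest hole = least material condition)
NO-GO = 65.5 + 0.198 = 65.698
spread = NO-GO - GO = 65.698 - 65.196 = 0.5020

0.5020


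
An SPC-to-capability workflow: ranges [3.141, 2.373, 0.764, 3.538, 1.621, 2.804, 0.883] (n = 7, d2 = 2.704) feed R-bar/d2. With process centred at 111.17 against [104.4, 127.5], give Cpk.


R_bar = (3.141 + 2.373 + 0.764 + 3.538 + 1.621 + 2.804 + 0.883) / 7 = 2.1605714
sigma = R_bar / d2 = 2.1605714 / 2.704 = 0.79902788
Cp = (USL - LSL)/(6*sigma) = (127.5 - 104.4)/(6*0.79902788) = 4.8184
Cpu = (127.5 - 111.17)/(3*0.79902788) = 6.8124
Cpl = (111.17 - 104.4)/(3*0.79902788) = 2.8243
Cpk = min(Cpu, Cpl) = 2.8243

2.8243


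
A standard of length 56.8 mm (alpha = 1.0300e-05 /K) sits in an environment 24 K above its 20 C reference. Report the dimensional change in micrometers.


dL = L * alpha * dT
= 56.8 * 1.0300e-05 * 24
= 0.0140410 mm
dL_um = 0.0140410 * 1000 = 14.0410 um

14.0410


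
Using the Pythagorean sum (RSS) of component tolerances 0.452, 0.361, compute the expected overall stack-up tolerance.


RSS = sqrt(0.452^2 + 0.361^2)
= sqrt(0.334625)
= 0.5785

0.5785


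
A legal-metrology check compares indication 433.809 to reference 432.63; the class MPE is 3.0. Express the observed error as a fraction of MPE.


e = indication - reference = 433.809 - 432.63 = 1.1790
|e| = 1.1790
ratio = |e| / MPE = 1.1790 / 3.0
ratio = 0.3930

0.3930


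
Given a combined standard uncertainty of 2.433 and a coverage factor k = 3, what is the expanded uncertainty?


U = k * uc
U = 3 * 2.433
U = 7.2990

7.2990


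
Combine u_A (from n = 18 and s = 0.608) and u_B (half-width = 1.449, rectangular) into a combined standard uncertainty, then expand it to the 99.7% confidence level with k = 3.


u_A = s / sqrt(n) = 0.608 / sqrt(18) = 0.14330697
u_B = half_width / sqrt(3) = 1.449 / sqrt(3) = 0.83658054
uc = sqrt(u_A^2 + u_B^2) = sqrt(0.14330697^2 + 0.83658054^2) = 0.8487661
U = k * uc = 3 * 0.8487661
U = 2.5463

2.5463


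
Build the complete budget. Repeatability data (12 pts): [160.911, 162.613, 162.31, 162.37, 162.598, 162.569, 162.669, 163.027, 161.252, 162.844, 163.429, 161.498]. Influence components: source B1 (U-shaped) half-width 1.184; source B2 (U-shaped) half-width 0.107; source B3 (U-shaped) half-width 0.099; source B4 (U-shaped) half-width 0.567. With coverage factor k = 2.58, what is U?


mean = (160.911 + 162.613 + 162.31 + 162.37 + 162.598 + 162.569 + 162.669 + 163.027 + 161.252 + 162.844 + 163.429 + 161.498) / 12 = 162.3408333
s = sqrt(sum((x - mean)^2)/(n-1)) = 0.74773729
u_A = s / sqrt(n) = 0.74773729 / sqrt(12) = 0.21585316
u_B1 = 1.184 / sqrt(2) = 0.83721443
u_B2 = 0.107 / sqrt(2) = 0.075660426
u_B3 = 0.099 / sqrt(2) = 0.070003571
u_B4 = 0.567 / sqrt(2) = 0.40092954
uc = sqrt(0.21585316^2 + 0.83721443^2 + 0.075660426^2 + 0.070003571^2 + 0.40092954^2) = 0.95858755
U = k * uc = 2.58 * 0.95858755
U = 2.4732

2.4732


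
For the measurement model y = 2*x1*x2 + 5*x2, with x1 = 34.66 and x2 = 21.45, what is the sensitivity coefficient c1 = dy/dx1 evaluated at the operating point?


y = 2*x1*x2 + 5*x2
dy/dx1 = 2*x2
Evaluate at x2 = 21.45: c1 = 2 * 21.45
c1 = 42.9000

42.9000


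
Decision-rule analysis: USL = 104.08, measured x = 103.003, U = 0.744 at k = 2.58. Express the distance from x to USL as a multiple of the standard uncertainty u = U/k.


u = U / k = 0.744 / 2.58 = 0.28837209
margin = |USL - x| = |104.08 - 103.003| = 1.077
z = margin / u = 1.077 / 0.28837209
z = 3.7348

3.7348


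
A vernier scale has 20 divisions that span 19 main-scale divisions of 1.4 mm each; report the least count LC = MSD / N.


LC = MSD / n_div
= 1.4 / 20
= 0.0700

0.0700


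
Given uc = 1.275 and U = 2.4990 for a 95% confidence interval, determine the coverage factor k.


k = U / uc
k = 2.4990 / 1.275
k = 1.96

1.96


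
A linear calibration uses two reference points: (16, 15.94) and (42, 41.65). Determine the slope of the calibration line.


slope = (y2 - y1) / (x2 - x1)
= (41.65 - 15.94) / (42 - 16)
= 25.7100 / 26
= 0.9888

0.9888


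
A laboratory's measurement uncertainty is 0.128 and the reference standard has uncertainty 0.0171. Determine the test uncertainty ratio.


TUR = u_lab / u_ref
= 0.128 / 0.0171
= 7.4854

7.4854


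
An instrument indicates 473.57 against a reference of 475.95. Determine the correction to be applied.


Correction = standard - reading
= 475.95 - 473.57
= 2.3800

2.3800


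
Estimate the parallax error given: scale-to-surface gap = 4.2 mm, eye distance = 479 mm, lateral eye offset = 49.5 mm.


error = h * offset / d
= 4.2 * 49.5 / 479
= 0.4340

0.4340


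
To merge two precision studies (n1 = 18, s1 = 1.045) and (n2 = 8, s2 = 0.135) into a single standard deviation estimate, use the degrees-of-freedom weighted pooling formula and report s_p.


s_p = sqrt(((n1-1)*s1^2 + (n2-1)*s2^2) / (n1+n2-2))
numerator = (18-1)*1.045^2 + (8-1)*0.135^2 = 18.564425 + 0.127575 = 18.692
denominator = 18 + 8 - 2 = 24
s_p^2 = 18.692 / 24 = 0.77883333
s_p = sqrt(0.77883333) = 0.8825

0.8825


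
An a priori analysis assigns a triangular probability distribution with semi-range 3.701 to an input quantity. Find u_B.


u_B = half_width / sqrt(6)
u_B = 3.701 / 2.4494897
u_B = 1.5109

1.5109


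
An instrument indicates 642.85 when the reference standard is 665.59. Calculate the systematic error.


Systematic error = measured - true
= 642.85 - 665.59
= -22.7400

-22.7400


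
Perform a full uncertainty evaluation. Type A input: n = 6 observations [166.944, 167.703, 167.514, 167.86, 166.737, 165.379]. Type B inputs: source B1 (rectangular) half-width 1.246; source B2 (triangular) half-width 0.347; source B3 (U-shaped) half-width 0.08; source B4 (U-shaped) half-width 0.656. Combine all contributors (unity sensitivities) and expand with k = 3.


mean = (166.944 + 167.703 + 167.514 + 167.86 + 166.737 + 165.379) / 6 = 167.0228333
s = sqrt(sum((x - mean)^2)/(n-1)) = 0.91595009
u_A = s / sqrt(n) = 0.91595009 / sqrt(6) = 0.37393506
u_B1 = 1.246 / sqrt(3) = 0.71937844
u_B2 = 0.347 / sqrt(6) = 0.14166216
u_B3 = 0.08 / sqrt(2) = 0.056568542
u_B4 = 0.656 / sqrt(2) = 0.46386205
uc = sqrt(0.37393506^2 + 0.71937844^2 + 0.14166216^2 + 0.056568542^2 + 0.46386205^2) = 0.94645071
U = k * uc = 3 * 0.94645071
U = 2.8394

2.8394


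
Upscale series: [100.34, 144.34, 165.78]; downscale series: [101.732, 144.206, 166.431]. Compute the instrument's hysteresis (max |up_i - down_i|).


|100.34 - 101.732| = 1.3920
|144.34 - 144.206| = 0.1340
|165.78 - 166.431| = 0.6510
hysteresis = max(diffs) = 1.3920

1.3920


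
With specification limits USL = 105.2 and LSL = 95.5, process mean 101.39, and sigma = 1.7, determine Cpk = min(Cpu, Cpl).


Cpu = (USL - mean) / (3*sigma) = (105.2 - 101.39) / (3*1.7) = 0.7471
Cpl = (mean - LSL) / (3*sigma) = (101.39 - 95.5) / (3*1.7) = 1.1549
Cpk = min(Cpu, Cpl) = 0.7471

0.7471


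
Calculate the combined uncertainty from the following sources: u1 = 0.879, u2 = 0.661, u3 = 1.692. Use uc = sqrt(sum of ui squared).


uc = sqrt(0.879^2 + 0.661^2 + 1.692^2)
uc = sqrt(4.072426)
uc = 2.0180

2.0180


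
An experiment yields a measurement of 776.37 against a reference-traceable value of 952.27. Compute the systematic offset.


Systematic error = measured - true
= 776.37 - 952.27
= -175.9000

-175.9000


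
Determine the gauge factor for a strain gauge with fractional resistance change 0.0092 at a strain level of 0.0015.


GF = (dR/R) / epsilon
= 0.0092 / 0.0015
= 6.1333

6.1333


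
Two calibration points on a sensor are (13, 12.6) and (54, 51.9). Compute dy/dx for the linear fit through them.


slope = (y2 - y1) / (x2 - x1)
= (51.9 - 12.6) / (54 - 13)
= 39.3000 / 41
= 0.9585

0.9585


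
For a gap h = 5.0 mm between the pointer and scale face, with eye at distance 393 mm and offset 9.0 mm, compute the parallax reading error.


error = h * offset / d
= 5.0 * 9.0 / 393
= 0.1145

0.1145


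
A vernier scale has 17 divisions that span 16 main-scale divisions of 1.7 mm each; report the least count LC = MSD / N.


LC = MSD / n_div
= 1.7 / 17
= 0.1000

0.1000


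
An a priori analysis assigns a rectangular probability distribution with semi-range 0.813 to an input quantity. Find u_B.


u_B = half_width / sqrt(3)
u_B = 0.813 / 1.7320508
u_B = 0.4694

0.4694


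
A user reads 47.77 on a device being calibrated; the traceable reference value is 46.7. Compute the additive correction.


Correction = standard - reading
= 46.7 - 47.77
= -1.0700

-1.0700


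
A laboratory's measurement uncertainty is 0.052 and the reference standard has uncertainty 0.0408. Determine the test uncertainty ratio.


TUR = u_lab / u_ref
= 0.052 / 0.0408
= 1.2745

1.2745


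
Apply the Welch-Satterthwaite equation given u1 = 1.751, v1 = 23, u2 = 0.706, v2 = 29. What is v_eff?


uc = sqrt(u1^2 + u2^2) = sqrt(1.751^2 + 0.706^2) = 1.8879717
v_eff = uc^4 / (u1^4/v1 + u2^4/v2)
= 1.8879717^4 / (1.751^4/23 + 0.706^4/29)
= 12.705212 / 0.41727824
v_eff = 30.4478

30.4478


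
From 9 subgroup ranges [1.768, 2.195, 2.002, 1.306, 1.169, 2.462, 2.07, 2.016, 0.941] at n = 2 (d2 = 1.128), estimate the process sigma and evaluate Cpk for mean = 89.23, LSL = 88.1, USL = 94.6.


R_bar = (1.768 + 2.195 + 2.002 + 1.306 + 1.169 + 2.462 + 2.07 + 2.016 + 0.941) / 9 = 1.7698889
sigma = R_bar / d2 = 1.7698889 / 1.128 = 1.5690504
Cp = (USL - LSL)/(6*sigma) = (94.6 - 88.1)/(6*1.5690504) = 0.6904
Cpu = (94.6 - 89.23)/(3*1.5690504) = 1.1408
Cpl = (89.23 - 88.1)/(3*1.5690504) = 0.2401
Cpk = min(Cpu, Cpl) = 0.2401

0.2401


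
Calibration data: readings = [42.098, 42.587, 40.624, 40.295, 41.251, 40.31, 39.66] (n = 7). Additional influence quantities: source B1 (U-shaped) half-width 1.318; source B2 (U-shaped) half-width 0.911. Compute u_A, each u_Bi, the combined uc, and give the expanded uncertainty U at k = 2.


mean = (42.098 + 42.587 + 40.624 + 40.295 + 41.251 + 40.31 + 39.66) / 7 = 40.975
s = sqrt(sum((x - mean)^2)/(n-1)) = 1.0561644
u_A = s / sqrt(n) = 1.0561644 / sqrt(7) = 0.39919262
u_B1 = 1.318 / sqrt(2) = 0.93196674
u_B2 = 0.911 / sqrt(2) = 0.64417428
uc = sqrt(0.39919262^2 + 0.93196674^2 + 0.64417428^2) = 1.2011983
U = k * uc = 2 * 1.2011983
U = 2.4024

2.4024


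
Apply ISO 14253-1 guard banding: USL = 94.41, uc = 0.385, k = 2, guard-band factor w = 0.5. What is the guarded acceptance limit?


U = k * uc = 2 * 0.385 = 0.77
guard band g = w * U = 0.5 * 0.77 = 0.385
AL = USL - g = 94.41 - 0.385
AL = 94.0250

94.0250


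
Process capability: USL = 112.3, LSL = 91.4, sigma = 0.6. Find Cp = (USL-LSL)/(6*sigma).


Cp = (USL - LSL) / (6 * sigma)
= (112.3 - 91.4) / (6 * 0.6)
= 20.9000 / 3.6000
= 5.8056

5.8056


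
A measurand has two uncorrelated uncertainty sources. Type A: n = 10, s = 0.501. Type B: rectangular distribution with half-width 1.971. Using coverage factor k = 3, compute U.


u_A = s / sqrt(n) = 0.501 / sqrt(10) = 0.15843011
u_B = half_width / sqrt(3) = 1.971 / sqrt(3) = 1.1379574
uc = sqrt(u_A^2 + u_B^2) = sqrt(0.15843011^2 + 1.1379574^2) = 1.148933
U = k * uc = 3 * 1.148933
U = 3.4468

3.4468


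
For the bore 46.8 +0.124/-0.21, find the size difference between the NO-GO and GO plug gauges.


GO = nominal - lower_tol (smallest hole = maximum material condition)
GO = 46.8 - 0.21 = 46.59
NO-GO = nominal + upper_tol (largest hole = least material condition)
NO-GO = 46.8 + 0.124 = 46.924
spread = NO-GO - GO = 46.924 - 46.59 = 0.3340

0.3340


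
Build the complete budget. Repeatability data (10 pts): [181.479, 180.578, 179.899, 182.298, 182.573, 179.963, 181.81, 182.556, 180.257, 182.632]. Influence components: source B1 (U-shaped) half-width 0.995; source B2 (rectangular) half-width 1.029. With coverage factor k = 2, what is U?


mean = (181.479 + 180.578 + 179.899 + 182.298 + 182.573 + 179.963 + 181.81 + 182.556 + 180.257 + 182.632) / 10 = 181.4045
s = sqrt(sum((x - mean)^2)/(n-1)) = 1.1309158
u_A = s / sqrt(n) = 1.1309158 / sqrt(10) = 0.35762698
u_B1 = 0.995 / sqrt(2) = 0.70357125
u_B2 = 1.029 / sqrt(3) = 0.59409343
uc = sqrt(0.35762698^2 + 0.70357125^2 + 0.59409343^2) = 0.98785453
U = k * uc = 2 * 0.98785453
U = 1.9757

1.9757


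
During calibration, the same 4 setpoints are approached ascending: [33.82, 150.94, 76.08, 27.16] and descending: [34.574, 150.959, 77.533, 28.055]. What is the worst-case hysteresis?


|33.82 - 34.574| = 0.7540
|150.94 - 150.959| = 0.0190
|76.08 - 77.533| = 1.4530
|27.16 - 28.055| = 0.8950
hysteresis = max(diffs) = 1.4530

1.4530


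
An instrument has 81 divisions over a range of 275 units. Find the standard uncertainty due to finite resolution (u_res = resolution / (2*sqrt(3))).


resolution = range / divisions
resolution = 275 / 81 = 3.3950617
u_res = resolution / (2*sqrt(3))
u_res = 3.3950617 / 3.4641016
u_res = 0.9801

0.9801


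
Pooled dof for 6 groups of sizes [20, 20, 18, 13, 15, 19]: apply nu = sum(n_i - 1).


nu = sum_i (n_i - 1)
nu = ((20 - 1) + (20 - 1) + (18 - 1) + (13 - 1) + (15 - 1) + (19 - 1))
nu = 19 + 19 + 17 + 12 + 14 + 18
nu = 99

99


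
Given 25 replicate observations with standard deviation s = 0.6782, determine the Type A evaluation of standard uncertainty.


u_A = s / sqrt(n)
u_A = 0.6782 / sqrt(25)
u_A = 0.6782 / 5
u_A = 0.1356

0.1356


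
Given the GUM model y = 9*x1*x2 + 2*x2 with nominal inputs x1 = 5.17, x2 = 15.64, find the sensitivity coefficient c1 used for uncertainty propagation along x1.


y = 9*x1*x2 + 2*x2
dy/dx1 = 9*x2
Evaluate at x2 = 15.64: c1 = 9 * 15.64
c1 = 140.7600

140.7600


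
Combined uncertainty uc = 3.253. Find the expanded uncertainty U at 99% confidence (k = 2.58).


U = k * uc
U = 2.58 * 3.253
U = 8.3927

8.3927


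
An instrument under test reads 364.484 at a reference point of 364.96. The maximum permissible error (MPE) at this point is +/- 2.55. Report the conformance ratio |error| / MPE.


e = indication - reference = 364.484 - 364.96 = -0.4760
|e| = 0.4760
ratio = |e| / MPE = 0.4760 / 2.55
ratio = 0.1867

0.1867


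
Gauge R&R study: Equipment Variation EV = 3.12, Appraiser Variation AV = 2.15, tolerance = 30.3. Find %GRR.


GRR = sqrt(EV^2 + AV^2) = sqrt(3.12^2 + 2.15^2) = 3.78905
%GRR = GRR / tol * 100 = 3.78905 / 30.3 * 100
%GRR = 12.5051

12.5051


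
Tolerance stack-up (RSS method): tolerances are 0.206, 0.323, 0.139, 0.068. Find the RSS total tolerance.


RSS = sqrt(0.206^2 + 0.323^2 + 0.139^2 + 0.068^2)
= sqrt(0.17071)
= 0.4132

0.4132


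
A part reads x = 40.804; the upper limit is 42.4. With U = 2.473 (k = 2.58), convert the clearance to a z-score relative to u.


u = U / k = 2.473 / 2.58 = 0.95852713
margin = |USL - x| = |42.4 - 40.804| = 1.596
z = margin / u = 1.596 / 0.95852713
z = 1.6651

1.6651


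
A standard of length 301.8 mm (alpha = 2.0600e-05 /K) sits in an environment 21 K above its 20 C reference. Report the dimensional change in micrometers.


dL = L * alpha * dT
= 301.8 * 2.0600e-05 * 21
= 0.1305587 mm
dL_um = 0.1305587 * 1000 = 130.5587 um

130.5587


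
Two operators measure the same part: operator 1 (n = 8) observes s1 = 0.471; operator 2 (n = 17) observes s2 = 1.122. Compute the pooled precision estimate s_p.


s_p = sqrt(((n1-1)*s1^2 + (n2-1)*s2^2) / (n1+n2-2))
numerator = (8-1)*0.471^2 + (17-1)*1.122^2 = 1.552887 + 20.142144 = 21.695031
denominator = 8 + 17 - 2 = 23
s_p^2 = 21.695031 / 23 = 0.94326222
s_p = sqrt(0.94326222) = 0.9712

0.9712


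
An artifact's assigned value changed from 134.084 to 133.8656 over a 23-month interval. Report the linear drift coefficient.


rate = (v2 - v1) / months
= (133.8656 - 134.084) / 23
= -0.2184 / 23
= -0.0095

-0.0095


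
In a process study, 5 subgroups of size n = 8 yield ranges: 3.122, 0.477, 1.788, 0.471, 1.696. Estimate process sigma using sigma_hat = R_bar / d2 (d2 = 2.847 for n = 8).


R_bar = (3.122 + 0.477 + 1.788 + 0.471 + 1.696) / 5
R_bar = 7.554 / 5 = 1.5108
sigma_hat = R_bar / d2 = 1.5108 / 2.847 = 0.5307

0.5307


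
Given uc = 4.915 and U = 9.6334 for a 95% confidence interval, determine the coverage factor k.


k = U / uc
k = 9.6334 / 4.915
k = 1.96

1.96


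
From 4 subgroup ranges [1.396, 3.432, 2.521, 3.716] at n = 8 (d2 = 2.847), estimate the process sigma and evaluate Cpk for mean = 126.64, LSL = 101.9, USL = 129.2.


R_bar = (1.396 + 3.432 + 2.521 + 3.716) / 4 = 2.76625
sigma = R_bar / d2 = 2.76625 / 2.847 = 0.97163681
Cp = (USL - LSL)/(6*sigma) = (129.2 - 101.9)/(6*0.97163681) = 4.6828
Cpu = (129.2 - 126.64)/(3*0.97163681) = 0.8782
Cpl = (126.64 - 101.9)/(3*0.97163681) = 8.4874
Cpk = min(Cpu, Cpl) = 0.8782

0.8782


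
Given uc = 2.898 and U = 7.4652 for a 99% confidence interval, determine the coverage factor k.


k = U / uc
k = 7.4652 / 2.898
k = 2.576

2.576


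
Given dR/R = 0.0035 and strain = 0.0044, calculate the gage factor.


GF = (dR/R) / epsilon
= 0.0035 / 0.0044
= 0.7955

0.7955


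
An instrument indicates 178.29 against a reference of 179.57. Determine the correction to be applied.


Correction = standard - reading
= 179.57 - 178.29
= 1.2800

1.2800


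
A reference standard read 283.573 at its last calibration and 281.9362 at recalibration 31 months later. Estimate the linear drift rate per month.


rate = (v2 - v1) / months
= (281.9362 - 283.573) / 31
= -1.6368 / 31
= -0.0528

-0.0528


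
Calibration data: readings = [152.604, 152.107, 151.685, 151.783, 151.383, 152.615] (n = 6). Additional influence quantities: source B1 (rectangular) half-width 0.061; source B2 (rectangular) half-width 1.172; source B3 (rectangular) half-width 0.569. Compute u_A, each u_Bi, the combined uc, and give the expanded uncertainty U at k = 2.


mean = (152.604 + 152.107 + 151.685 + 151.783 + 151.383 + 152.615) / 6 = 152.0295
s = sqrt(sum((x - mean)^2)/(n-1)) = 0.50522698
u_A = s / sqrt(n) = 0.50522698 / sqrt(6) = 0.20625805
u_B1 = 0.061 / sqrt(3) = 0.035218366
u_B2 = 1.172 / sqrt(3) = 0.67665452
u_B3 = 0.569 / sqrt(3) = 0.3285123
uc = sqrt(0.20625805^2 + 0.035218366^2 + 0.67665452^2 + 0.3285123^2) = 0.78074605
U = k * uc = 2 * 0.78074605
U = 1.5615

1.5615


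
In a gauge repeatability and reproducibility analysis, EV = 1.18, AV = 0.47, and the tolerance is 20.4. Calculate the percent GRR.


GRR = sqrt(EV^2 + AV^2) = sqrt(1.18^2 + 0.47^2) = 1.2701575
%GRR = GRR / tol * 100 = 1.2701575 / 20.4 * 100
%GRR = 6.2263

6.2263


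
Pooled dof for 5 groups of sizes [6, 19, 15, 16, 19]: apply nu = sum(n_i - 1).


nu = sum_i (n_i - 1)
nu = ((6 - 1) + (19 - 1) + (15 - 1) + (16 - 1) + (19 - 1))
nu = 5 + 18 + 14 + 15 + 18
nu = 70

70


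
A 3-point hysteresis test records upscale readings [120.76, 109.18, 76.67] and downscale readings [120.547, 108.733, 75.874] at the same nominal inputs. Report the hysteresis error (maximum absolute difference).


|120.76 - 120.547| = 0.2130
|109.18 - 108.733| = 0.4470
|76.67 - 75.874| = 0.7960
hysteresis = max(diffs) = 0.7960

0.7960


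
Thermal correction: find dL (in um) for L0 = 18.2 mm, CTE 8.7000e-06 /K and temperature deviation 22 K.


dL = L * alpha * dT
= 18.2 * 8.7000e-06 * 22
= 0.0034835 mm
dL_um = 0.0034835 * 1000 = 3.4835 um

3.4835


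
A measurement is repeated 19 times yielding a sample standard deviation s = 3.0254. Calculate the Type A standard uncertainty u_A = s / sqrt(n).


u_A = s / sqrt(n)
u_A = 3.0254 / sqrt(19)
u_A = 3.0254 / 4.3588989
u_A = 0.6941

0.6941


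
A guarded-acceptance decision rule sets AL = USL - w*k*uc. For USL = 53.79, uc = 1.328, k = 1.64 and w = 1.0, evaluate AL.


U = k * uc = 1.64 * 1.328 = 2.17792
guard band g = w * U = 1.0 * 2.17792 = 2.17792
AL = USL - g = 53.79 - 2.17792
AL = 51.6121

51.6121


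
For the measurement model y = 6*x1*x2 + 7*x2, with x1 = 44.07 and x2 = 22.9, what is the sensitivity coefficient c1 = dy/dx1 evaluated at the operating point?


y = 6*x1*x2 + 7*x2
dy/dx1 = 6*x2
Evaluate at x2 = 22.9: c1 = 6 * 22.9
c1 = 137.4000

137.4000


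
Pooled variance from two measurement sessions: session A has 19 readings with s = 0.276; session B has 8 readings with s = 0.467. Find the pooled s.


s_p = sqrt(((n1-1)*s1^2 + (n2-1)*s2^2) / (n1+n2-2))
numerator = (19-1)*0.276^2 + (8-1)*0.467^2 = 1.371168 + 1.526623 = 2.897791
denominator = 19 + 8 - 2 = 25
s_p^2 = 2.897791 / 25 = 0.11591164
s_p = sqrt(0.11591164) = 0.3405

0.3405


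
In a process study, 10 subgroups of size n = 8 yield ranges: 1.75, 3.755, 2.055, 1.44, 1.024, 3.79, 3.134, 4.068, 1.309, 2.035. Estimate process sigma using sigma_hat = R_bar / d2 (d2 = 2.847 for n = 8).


R_bar = (1.75 + 3.755 + 2.055 + 1.44 + 1.024 + 3.79 + 3.134 + 4.068 + 1.309 + 2.035) / 10
R_bar = 24.36 / 10 = 2.436
sigma_hat = R_bar / d2 = 2.436 / 2.847 = 0.8556

0.8556


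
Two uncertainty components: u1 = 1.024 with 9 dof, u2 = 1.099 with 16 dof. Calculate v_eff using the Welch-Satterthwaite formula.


uc = sqrt(u1^2 + u2^2) = sqrt(1.024^2 + 1.099^2) = 1.5021242
v_eff = uc^4 / (u1^4/v1 + u2^4/v2)
= 1.5021242^4 / (1.024^4/9 + 1.099^4/16)
= 5.0912377 / 0.21334191
v_eff = 23.8642

23.8642


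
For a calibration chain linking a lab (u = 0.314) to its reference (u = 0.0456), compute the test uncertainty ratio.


TUR = u_lab / u_ref
= 0.314 / 0.0456
= 6.8860

6.8860


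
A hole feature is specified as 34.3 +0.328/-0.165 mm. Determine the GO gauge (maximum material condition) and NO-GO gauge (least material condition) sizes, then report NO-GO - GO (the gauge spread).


GO = nominal - lower_tol (smallest hole = maximum material condition)
GO = 34.3 - 0.165 = 34.135
NO-GO = nominal + upper_tol (largest hole = least material condition)
NO-GO = 34.3 + 0.328 = 34.628
spread = NO-GO - GO = 34.628 - 34.135 = 0.4930

0.4930


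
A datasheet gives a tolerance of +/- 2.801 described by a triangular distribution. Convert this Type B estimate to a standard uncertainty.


u_B = half_width / sqrt(6)
u_B = 2.801 / 2.4494897
u_B = 1.1435

1.1435


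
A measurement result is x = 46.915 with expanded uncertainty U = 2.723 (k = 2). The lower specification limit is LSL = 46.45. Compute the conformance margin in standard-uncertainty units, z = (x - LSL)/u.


u = U / k = 2.723 / 2 = 1.3615
margin = |LSL - x| = |46.45 - 46.915| = 0.465
z = margin / u = 0.465 / 1.3615
z = 0.3415

0.3415


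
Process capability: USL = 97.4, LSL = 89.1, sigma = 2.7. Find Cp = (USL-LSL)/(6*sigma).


Cp = (USL - LSL) / (6 * sigma)
= (97.4 - 89.1) / (6 * 2.7)
= 8.3000 / 16.2000
= 0.5123

0.5123


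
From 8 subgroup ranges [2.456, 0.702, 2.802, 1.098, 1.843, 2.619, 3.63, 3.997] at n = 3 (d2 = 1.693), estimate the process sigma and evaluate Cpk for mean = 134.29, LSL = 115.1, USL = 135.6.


R_bar = (2.456 + 0.702 + 2.802 + 1.098 + 1.843 + 2.619 + 3.63 + 3.997) / 8 = 2.393375
sigma = R_bar / d2 = 2.393375 / 1.693 = 1.4136887
Cp = (USL - LSL)/(6*sigma) = (135.6 - 115.1)/(6*1.4136887) = 2.4168
Cpu = (135.6 - 134.29)/(3*1.4136887) = 0.3089
Cpl = (134.29 - 115.1)/(3*1.4136887) = 4.5248
Cpk = min(Cpu, Cpl) = 0.3089

0.3089


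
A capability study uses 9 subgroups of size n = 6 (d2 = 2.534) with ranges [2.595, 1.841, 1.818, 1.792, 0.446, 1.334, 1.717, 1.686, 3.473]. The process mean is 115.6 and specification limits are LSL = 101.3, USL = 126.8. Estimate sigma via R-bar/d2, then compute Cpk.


R_bar = (2.595 + 1.841 + 1.818 + 1.792 + 0.446 + 1.334 + 1.717 + 1.686 + 3.473) / 9 = 1.8557778
sigma = R_bar / d2 = 1.8557778 / 2.534 = 0.73235114
Cp = (USL - LSL)/(6*sigma) = (126.8 - 101.3)/(6*0.73235114) = 5.8032
Cpu = (126.8 - 115.6)/(3*0.73235114) = 5.0977
Cpl = (115.6 - 101.3)/(3*0.73235114) = 6.5087
Cpk = min(Cpu, Cpl) = 5.0977

5.0977


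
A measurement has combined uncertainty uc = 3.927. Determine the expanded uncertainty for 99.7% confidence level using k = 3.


U = k * uc
U = 3 * 3.927
U = 11.7810

11.7810


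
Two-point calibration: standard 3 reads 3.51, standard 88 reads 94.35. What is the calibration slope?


slope = (y2 - y1) / (x2 - x1)
= (94.35 - 3.51) / (88 - 3)
= 90.8400 / 85
= 1.0687

1.0687


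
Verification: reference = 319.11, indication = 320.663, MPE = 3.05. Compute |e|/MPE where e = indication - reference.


e = indication - reference = 320.663 - 319.11 = 1.5530
|e| = 1.5530
ratio = |e| / MPE = 1.5530 / 3.05
ratio = 0.5092

0.5092


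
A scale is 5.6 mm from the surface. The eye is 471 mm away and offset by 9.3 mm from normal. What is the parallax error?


error = h * offset / d
= 5.6 * 9.3 / 471
= 0.1106

0.1106


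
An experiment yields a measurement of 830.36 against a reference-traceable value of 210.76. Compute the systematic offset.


Systematic error = measured - true
= 830.36 - 210.76
= 619.6000

619.6000


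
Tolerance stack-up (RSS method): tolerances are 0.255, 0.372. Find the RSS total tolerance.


RSS = sqrt(0.255^2 + 0.372^2)
= sqrt(0.203409)
= 0.4510

0.4510


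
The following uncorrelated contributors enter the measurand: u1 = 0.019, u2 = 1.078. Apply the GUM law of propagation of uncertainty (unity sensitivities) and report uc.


uc = sqrt(0.019^2 + 1.078^2)
uc = sqrt(1.162445)
uc = 1.0782

1.0782


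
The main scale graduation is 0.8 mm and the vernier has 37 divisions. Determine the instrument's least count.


LC = MSD / n_div
= 0.8 / 37
= 0.0216

0.0216


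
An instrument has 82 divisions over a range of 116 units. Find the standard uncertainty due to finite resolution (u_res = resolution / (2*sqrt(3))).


resolution = range / divisions
resolution = 116 / 82 = 1.4146341
u_res = resolution / (2*sqrt(3))
u_res = 1.4146341 / 3.4641016
u_res = 0.4084

0.4084


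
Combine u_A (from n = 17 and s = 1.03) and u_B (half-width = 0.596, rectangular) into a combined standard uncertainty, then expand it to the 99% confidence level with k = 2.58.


u_A = s / sqrt(n) = 1.03 / sqrt(17) = 0.24981169
u_B = half_width / sqrt(3) = 0.596 / sqrt(3) = 0.34410076
uc = sqrt(u_A^2 + u_B^2) = sqrt(0.24981169^2 + 0.34410076^2) = 0.42521902
U = k * uc = 2.58 * 0.42521902
U = 1.0971

1.0971


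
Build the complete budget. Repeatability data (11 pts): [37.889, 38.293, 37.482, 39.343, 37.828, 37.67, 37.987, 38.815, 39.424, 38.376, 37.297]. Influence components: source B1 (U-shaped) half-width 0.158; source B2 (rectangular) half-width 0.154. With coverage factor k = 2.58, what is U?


mean = (37.889 + 38.293 + 37.482 + 39.343 + 37.828 + 37.67 + 37.987 + 38.815 + 39.424 + 38.376 + 37.297) / 11 = 38.21854545
s = sqrt(sum((x - mean)^2)/(n-1)) = 0.71491249
u_A = s / sqrt(n) = 0.71491249 / sqrt(11) = 0.21555423
u_B1 = 0.158 / sqrt(2) = 0.11172287
u_B2 = 0.154 / sqrt(3) = 0.088911941
uc = sqrt(0.21555423^2 + 0.11172287^2 + 0.088911941^2) = 0.25855552
U = k * uc = 2.58 * 0.25855552
U = 0.6671

0.6671


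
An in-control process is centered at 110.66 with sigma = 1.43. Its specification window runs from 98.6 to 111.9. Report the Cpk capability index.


Cpu = (USL - mean) / (3*sigma) = (111.9 - 110.66) / (3*1.43) = 0.2890
Cpl = (mean - LSL) / (3*sigma) = (110.66 - 98.6) / (3*1.43) = 2.8112
Cpk = min(Cpu, Cpl) = 0.2890

0.2890


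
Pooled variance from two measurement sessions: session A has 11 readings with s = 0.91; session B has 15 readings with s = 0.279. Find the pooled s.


s_p = sqrt(((n1-1)*s1^2 + (n2-1)*s2^2) / (n1+n2-2))
numerator = (11-1)*0.91^2 + (15-1)*0.279^2 = 8.281 + 1.089774 = 9.370774
denominator = 11 + 15 - 2 = 24
s_p^2 = 9.370774 / 24 = 0.39044892
s_p = sqrt(0.39044892) = 0.6249

0.6249


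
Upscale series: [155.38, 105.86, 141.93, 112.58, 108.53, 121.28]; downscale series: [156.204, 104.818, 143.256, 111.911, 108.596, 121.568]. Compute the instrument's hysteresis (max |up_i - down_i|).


|155.38 - 156.204| = 0.8240
|105.86 - 104.818| = 1.0420
|141.93 - 143.256| = 1.3260
|112.58 - 111.911| = 0.6690
|108.53 - 108.596| = 0.0660
|121.28 - 121.568| = 0.2880
hysteresis = max(diffs) = 1.3260

1.3260


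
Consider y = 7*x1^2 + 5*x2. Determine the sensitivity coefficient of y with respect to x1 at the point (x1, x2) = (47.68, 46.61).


y = 7*x1^2 + 5*x2
dy/dx1 = 2*7*x1
Evaluate at x1 = 47.68: c1 = 14 * 47.68
c1 = 667.5200

667.5200


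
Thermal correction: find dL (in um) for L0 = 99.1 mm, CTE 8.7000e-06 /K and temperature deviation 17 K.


dL = L * alpha * dT
= 99.1 * 8.7000e-06 * 17
= 0.0146569 mm
dL_um = 0.0146569 * 1000 = 14.6569 um

14.6569


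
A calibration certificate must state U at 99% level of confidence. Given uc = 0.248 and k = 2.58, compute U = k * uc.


U = k * uc
U = 2.58 * 0.248
U = 0.6398

0.6398


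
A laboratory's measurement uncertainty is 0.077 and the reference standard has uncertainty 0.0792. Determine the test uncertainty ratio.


TUR = u_lab / u_ref
= 0.077 / 0.0792
= 0.9722

0.9722


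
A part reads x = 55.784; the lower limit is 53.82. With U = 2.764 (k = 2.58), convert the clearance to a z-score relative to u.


u = U / k = 2.764 / 2.58 = 1.0713178
margin = |LSL - x| = |53.82 - 55.784| = 1.964
z = margin / u = 1.964 / 1.0713178
z = 1.8333

1.8333


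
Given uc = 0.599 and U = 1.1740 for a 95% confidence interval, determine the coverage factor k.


k = U / uc
k = 1.1740 / 0.599
k = 1.96

1.96


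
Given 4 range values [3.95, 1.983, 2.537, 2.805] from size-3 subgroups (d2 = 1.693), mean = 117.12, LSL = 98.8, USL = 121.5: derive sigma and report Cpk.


R_bar = (3.95 + 1.983 + 2.537 + 2.805) / 4 = 2.81875
sigma = R_bar / d2 = 2.81875 / 1.693 = 1.6649439
Cp = (USL - LSL)/(6*sigma) = (121.5 - 98.8)/(6*1.6649439) = 2.2723
Cpu = (121.5 - 117.12)/(3*1.6649439) = 0.8769
Cpl = (117.12 - 98.8)/(3*1.6649439) = 3.6678
Cpk = min(Cpu, Cpl) = 0.8769

0.8769


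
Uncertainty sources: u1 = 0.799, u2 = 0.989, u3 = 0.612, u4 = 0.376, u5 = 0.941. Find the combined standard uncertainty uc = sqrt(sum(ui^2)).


uc = sqrt(0.799^2 + 0.989^2 + 0.612^2 + 0.376^2 + 0.941^2)
uc = sqrt(3.017923)
uc = 1.7372

1.7372


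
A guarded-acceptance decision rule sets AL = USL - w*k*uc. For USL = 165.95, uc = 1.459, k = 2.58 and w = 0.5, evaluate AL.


U = k * uc = 2.58 * 1.459 = 3.76422
guard band g = w * U = 0.5 * 3.76422 = 1.88211
AL = USL - g = 165.95 - 1.88211
AL = 164.0679

164.0679


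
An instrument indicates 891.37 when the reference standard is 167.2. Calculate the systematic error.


Systematic error = measured - true
= 891.37 - 167.2
= 724.1700

724.1700


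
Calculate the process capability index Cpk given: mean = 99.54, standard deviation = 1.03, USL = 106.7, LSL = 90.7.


Cpu = (USL - mean) / (3*sigma) = (106.7 - 99.54) / (3*1.03) = 2.3172
Cpl = (mean - LSL) / (3*sigma) = (99.54 - 90.7) / (3*1.03) = 2.8608
Cpk = min(Cpu, Cpl) = 2.3172

2.3172


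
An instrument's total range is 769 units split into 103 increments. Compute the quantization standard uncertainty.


resolution = range / divisions
resolution = 769 / 103 = 7.4660194
u_res = resolution / (2*sqrt(3))
u_res = 7.4660194 / 3.4641016
u_res = 2.1553

2.1553


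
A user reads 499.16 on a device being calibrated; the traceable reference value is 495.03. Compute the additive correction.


Correction = standard - reading
= 495.03 - 499.16
= -4.1300

-4.1300


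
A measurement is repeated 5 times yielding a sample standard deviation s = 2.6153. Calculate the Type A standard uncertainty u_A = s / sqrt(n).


u_A = s / sqrt(n)
u_A = 2.6153 / sqrt(5)
u_A = 2.6153 / 2.236068
u_A = 1.1696

1.1696


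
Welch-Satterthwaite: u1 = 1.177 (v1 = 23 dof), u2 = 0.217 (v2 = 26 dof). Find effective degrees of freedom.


uc = sqrt(u1^2 + u2^2) = sqrt(1.177^2 + 0.217^2) = 1.1968367
v_eff = uc^4 / (u1^4/v1 + u2^4/v2)
= 1.1968367^4 / (1.177^4/23 + 0.217^4/26)
= 2.0518216 / 0.083525998
v_eff = 24.5651

24.5651


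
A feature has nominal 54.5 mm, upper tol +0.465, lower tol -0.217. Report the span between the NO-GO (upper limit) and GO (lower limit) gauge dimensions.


GO = nominal - lower_tol (smallest hole = maximum material condition)
GO = 54.5 - 0.217 = 54.283
NO-GO = nominal + upper_tol (largest hole = least material condition)
NO-GO = 54.5 + 0.465 = 54.965
spread = NO-GO - GO = 54.965 - 54.283 = 0.6820

0.6820


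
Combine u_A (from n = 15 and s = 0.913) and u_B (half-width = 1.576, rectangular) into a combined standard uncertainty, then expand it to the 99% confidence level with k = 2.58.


u_A = s / sqrt(n) = 0.913 / sqrt(15) = 0.23573559
u_B = half_width / sqrt(3) = 1.576 / sqrt(3) = 0.90990402
uc = sqrt(u_A^2 + u_B^2) = sqrt(0.23573559^2 + 0.90990402^2) = 0.939945
U = k * uc = 2.58 * 0.939945
U = 2.4251

2.4251


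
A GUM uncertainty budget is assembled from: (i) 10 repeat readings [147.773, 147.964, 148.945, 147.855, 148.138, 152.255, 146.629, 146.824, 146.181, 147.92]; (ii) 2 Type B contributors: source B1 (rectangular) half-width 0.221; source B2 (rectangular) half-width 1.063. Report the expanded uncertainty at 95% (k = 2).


mean = (147.773 + 147.964 + 148.945 + 147.855 + 148.138 + 152.255 + 146.629 + 146.824 + 146.181 + 147.92) / 10 = 148.0484
s = sqrt(sum((x - mean)^2)/(n-1)) = 1.6880395
u_A = s / sqrt(n) = 1.6880395 / sqrt(10) = 0.53380496
u_B1 = 0.221 / sqrt(3) = 0.12759441
u_B2 = 1.063 / sqrt(3) = 0.61372334
uc = sqrt(0.53380496^2 + 0.12759441^2 + 0.61372334^2) = 0.82333736
U = k * uc = 2 * 0.82333736
U = 1.6467

1.6467


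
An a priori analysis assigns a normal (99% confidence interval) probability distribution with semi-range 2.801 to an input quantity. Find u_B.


u_B = half_width / 2.576
u_B = 2.801 / 2.576
u_B = 1.0873

1.0873


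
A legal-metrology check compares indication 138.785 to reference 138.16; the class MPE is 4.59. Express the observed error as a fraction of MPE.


e = indication - reference = 138.785 - 138.16 = 0.6250
|e| = 0.6250
ratio = |e| / MPE = 0.6250 / 4.59
ratio = 0.1362

0.1362


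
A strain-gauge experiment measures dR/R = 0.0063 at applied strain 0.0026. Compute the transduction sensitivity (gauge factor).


GF = (dR/R) / epsilon
= 0.0063 / 0.0026
= 2.4231

2.4231


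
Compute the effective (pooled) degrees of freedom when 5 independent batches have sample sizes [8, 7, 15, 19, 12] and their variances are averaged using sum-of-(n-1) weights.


nu = sum_i (n_i - 1)
nu = ((8 - 1) + (7 - 1) + (15 - 1) + (19 - 1) + (12 - 1))
nu = 7 + 6 + 14 + 18 + 11
nu = 56

56


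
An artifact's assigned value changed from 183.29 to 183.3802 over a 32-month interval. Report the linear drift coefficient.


rate = (v2 - v1) / months
= (183.3802 - 183.29) / 32
= 0.0902 / 32
= 0.0028

0.0028


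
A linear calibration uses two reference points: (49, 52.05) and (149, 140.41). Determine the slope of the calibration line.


slope = (y2 - y1) / (x2 - x1)
= (140.41 - 52.05) / (149 - 49)
= 88.3600 / 100
= 0.8836

0.8836


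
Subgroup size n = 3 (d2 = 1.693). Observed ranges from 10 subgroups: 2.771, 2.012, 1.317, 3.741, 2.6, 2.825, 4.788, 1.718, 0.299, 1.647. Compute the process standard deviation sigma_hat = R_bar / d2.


R_bar = (2.771 + 2.012 + 1.317 + 3.741 + 2.6 + 2.825 + 4.788 + 1.718 + 0.299 + 1.647) / 10
R_bar = 23.718 / 10 = 2.3718
sigma_hat = R_bar / d2 = 2.3718 / 1.693 = 1.4009

1.4009


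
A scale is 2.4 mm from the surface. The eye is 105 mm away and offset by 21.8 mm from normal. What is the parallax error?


error = h * offset / d
= 2.4 * 21.8 / 105
= 0.4983

0.4983


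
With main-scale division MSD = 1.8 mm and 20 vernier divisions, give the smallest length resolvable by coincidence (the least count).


LC = MSD / n_div
= 1.8 / 20
= 0.0900

0.0900


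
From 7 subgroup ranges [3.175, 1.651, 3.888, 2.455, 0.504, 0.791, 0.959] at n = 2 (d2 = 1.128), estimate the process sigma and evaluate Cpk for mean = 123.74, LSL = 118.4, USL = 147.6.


R_bar = (3.175 + 1.651 + 3.888 + 2.455 + 0.504 + 0.791 + 0.959) / 7 = 1.9175714
sigma = R_bar / d2 = 1.9175714 / 1.128 = 1.6999746
Cp = (USL - LSL)/(6*sigma) = (147.6 - 118.4)/(6*1.6999746) = 2.8628
Cpu = (147.6 - 123.74)/(3*1.6999746) = 4.6785
Cpl = (123.74 - 118.4)/(3*1.6999746) = 1.0471
Cpk = min(Cpu, Cpl) = 1.0471

1.0471


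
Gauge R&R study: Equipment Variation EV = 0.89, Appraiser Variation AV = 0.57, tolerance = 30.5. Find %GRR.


GRR = sqrt(EV^2 + AV^2) = sqrt(0.89^2 + 0.57^2) = 1.0568822
%GRR = GRR / tol * 100 = 1.0568822 / 30.5 * 100
%GRR = 3.4652

3.4652


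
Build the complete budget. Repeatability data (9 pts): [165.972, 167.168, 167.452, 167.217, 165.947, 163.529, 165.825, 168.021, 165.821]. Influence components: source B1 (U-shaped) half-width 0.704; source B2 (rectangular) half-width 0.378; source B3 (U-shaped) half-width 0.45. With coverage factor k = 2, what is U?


mean = (165.972 + 167.168 + 167.452 + 167.217 + 165.947 + 163.529 + 165.825 + 168.021 + 165.821) / 9 = 166.328
s = sqrt(sum((x - mean)^2)/(n-1)) = 1.3342555
u_A = s / sqrt(n) = 1.3342555 / sqrt(9) = 0.44475183
u_B1 = 0.704 / sqrt(2) = 0.49780317
u_B2 = 0.378 / sqrt(3) = 0.2182384
u_B3 = 0.45 / sqrt(2) = 0.31819805
uc = sqrt(0.44475183^2 + 0.49780317^2 + 0.2182384^2 + 0.31819805^2) = 0.7710319
U = k * uc = 2 * 0.7710319
U = 1.5421

1.5421


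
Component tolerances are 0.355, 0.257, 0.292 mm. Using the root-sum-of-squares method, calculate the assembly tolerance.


RSS = sqrt(0.355^2 + 0.257^2 + 0.292^2)
= sqrt(0.277338)
= 0.5266

0.5266


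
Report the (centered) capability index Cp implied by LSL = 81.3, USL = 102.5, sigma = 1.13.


Cp = (USL - LSL) / (6 * sigma)
= (102.5 - 81.3) / (6 * 1.13)
= 21.2000 / 6.7800
= 3.1268

3.1268


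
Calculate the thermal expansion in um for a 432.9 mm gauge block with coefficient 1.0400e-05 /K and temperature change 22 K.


dL = L * alpha * dT
= 432.9 * 1.0400e-05 * 22
= 0.0990475 mm
dL_um = 0.0990475 * 1000 = 99.0475 um

99.0475


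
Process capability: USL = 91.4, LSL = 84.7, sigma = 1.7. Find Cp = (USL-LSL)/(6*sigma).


Cp = (USL - LSL) / (6 * sigma)
= (91.4 - 84.7) / (6 * 1.7)
= 6.7000 / 10.2000
= 0.6569

0.6569


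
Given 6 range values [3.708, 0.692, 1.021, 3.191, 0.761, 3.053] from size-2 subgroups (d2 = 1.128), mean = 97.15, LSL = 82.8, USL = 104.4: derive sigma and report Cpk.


R_bar = (3.708 + 0.692 + 1.021 + 3.191 + 0.761 + 3.053) / 6 = 2.071
sigma = R_bar / d2 = 2.071 / 1.128 = 1.8359929
Cp = (USL - LSL)/(6*sigma) = (104.4 - 82.8)/(6*1.8359929) = 1.9608
Cpu = (104.4 - 97.15)/(3*1.8359929) = 1.3163
Cpl = (97.15 - 82.8)/(3*1.8359929) = 2.6053
Cpk = min(Cpu, Cpl) = 1.3163

1.3163


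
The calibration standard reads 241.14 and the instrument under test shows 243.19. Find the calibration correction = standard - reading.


Correction = standard - reading
= 241.14 - 243.19
= -2.0500

-2.0500


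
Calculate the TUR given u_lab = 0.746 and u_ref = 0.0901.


TUR = u_lab / u_ref
= 0.746 / 0.0901
= 8.2797

8.2797


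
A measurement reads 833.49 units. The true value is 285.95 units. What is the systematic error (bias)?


Systematic error = measured - true
= 833.49 - 285.95
= 547.5400

547.5400


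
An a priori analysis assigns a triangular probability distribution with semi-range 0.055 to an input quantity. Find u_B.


u_B = half_width / sqrt(6)
u_B = 0.055 / 2.4494897
u_B = 0.0225

0.0225


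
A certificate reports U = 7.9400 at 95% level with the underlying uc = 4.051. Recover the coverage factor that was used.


k = U / uc
k = 7.9400 / 4.051
k = 1.96

1.96
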